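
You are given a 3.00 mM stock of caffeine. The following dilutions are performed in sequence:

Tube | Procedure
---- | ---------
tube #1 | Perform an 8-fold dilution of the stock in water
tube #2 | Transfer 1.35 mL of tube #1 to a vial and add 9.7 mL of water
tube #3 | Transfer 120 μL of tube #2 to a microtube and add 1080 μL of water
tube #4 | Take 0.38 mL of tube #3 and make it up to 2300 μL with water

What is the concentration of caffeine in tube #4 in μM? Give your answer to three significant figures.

Step 1: 8-fold → factor 8
Step 2: 1.35 mL + 9.7 mL = 11.05 mL total → factor 11.05/1.35 = 8.1852
Step 3: 120 μL + 1080 μL = 1200 μL total → factor 1200/120 = 10
Step 4: 0.38 mL brought to 2300 μL → factor 2.3/0.38 = 6.0526
Overall dilution factor = 8 × 8.1852 × 10 × 6.0526 = 3963.4
Final = 3.00 mM / 3963.4 = 0.0007569 mM = 0.757 μM

0.757 μM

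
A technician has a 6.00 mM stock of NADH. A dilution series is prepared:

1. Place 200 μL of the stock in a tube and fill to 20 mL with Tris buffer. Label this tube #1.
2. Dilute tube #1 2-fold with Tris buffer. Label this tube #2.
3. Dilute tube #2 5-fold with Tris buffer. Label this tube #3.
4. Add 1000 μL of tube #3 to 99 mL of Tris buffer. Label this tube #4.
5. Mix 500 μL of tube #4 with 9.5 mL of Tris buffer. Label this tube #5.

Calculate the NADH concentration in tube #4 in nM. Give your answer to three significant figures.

60.0 nM

Step 1: 200 μL brought to 20 mL → factor 20000/200 = 100
Step 2: 2-fold → factor 2
Step 3: 5-fold → factor 5
Step 4: 1000 μL + 99 mL = 1 × 10^5 μL total → factor 1 × 10^5/1000 = 100
Dilution factor through tube #4 = 100 × 2 × 5 × 100 = 1 × 10^5
[tube #4] = 6.00 mM / 1 × 10^5 = 6.000 × 10^-5 mM = 60.0 nM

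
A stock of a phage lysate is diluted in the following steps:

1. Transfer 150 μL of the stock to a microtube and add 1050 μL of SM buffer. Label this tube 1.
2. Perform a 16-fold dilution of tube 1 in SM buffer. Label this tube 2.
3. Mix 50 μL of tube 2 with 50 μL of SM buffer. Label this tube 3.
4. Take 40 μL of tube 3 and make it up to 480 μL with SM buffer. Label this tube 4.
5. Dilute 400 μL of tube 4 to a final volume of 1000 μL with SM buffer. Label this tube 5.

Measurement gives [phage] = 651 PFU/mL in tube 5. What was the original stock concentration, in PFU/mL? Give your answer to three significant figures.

Step 1: 150 μL + 1050 μL = 1200 μL total → factor 1200/150 = 8
Step 2: 16-fold → factor 16
Step 3: 50 μL + 50 μL = 100 μL total → factor 100/50 = 2
Step 4: 40 μL brought to 480 μL → factor 480/40 = 12
Step 5: 400 μL brought to 1000 μL → factor 1000/400 = 2.5
Overall dilution factor = 8 × 16 × 2 × 12 × 2.5 = 7680
Stock = 651 PFU/mL × 7680 = 5.00 × 10^6 PFU/mL

5.00 × 10^6 PFU/mL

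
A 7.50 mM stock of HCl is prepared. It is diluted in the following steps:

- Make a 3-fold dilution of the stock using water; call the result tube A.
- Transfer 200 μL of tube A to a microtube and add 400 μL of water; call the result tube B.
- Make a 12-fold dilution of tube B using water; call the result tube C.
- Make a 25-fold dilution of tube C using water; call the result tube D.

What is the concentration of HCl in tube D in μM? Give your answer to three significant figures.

Step 1: 3-fold → factor 3
Step 2: 200 μL + 400 μL = 600 μL total → factor 600/200 = 3
Step 3: 12-fold → factor 12
Step 4: 25-fold → factor 25
Overall dilution factor = 3 × 3 × 12 × 25 = 2700
Final = 7.50 mM / 2700 = 0.002778 mM = 2.78 μM

2.78 μM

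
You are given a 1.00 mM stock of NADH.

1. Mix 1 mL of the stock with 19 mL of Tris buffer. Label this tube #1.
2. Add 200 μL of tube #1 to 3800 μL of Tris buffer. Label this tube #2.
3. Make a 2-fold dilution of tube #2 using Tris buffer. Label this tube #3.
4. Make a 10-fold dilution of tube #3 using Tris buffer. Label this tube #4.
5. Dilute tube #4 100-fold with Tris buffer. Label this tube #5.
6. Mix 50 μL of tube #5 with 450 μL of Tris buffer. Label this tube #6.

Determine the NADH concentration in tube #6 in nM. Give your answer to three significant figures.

Step 1: 1 mL + 19 mL = 20 mL total → factor 20/1 = 20
Step 2: 200 μL + 3800 μL = 4000 μL total → factor 4000/200 = 20
Step 3: 2-fold → factor 2
Step 4: 10-fold → factor 10
Step 5: 100-fold → factor 100
Step 6: 50 μL + 450 μL = 500 μL total → factor 500/50 = 10
Overall dilution factor = 20 × 20 × 2 × 10 × 100 × 10 = 8 × 10^6
Final = 1.00 mM / 8 × 10^6 = 1.250 × 10^-7 mM = 0.125 nM

0.125 nM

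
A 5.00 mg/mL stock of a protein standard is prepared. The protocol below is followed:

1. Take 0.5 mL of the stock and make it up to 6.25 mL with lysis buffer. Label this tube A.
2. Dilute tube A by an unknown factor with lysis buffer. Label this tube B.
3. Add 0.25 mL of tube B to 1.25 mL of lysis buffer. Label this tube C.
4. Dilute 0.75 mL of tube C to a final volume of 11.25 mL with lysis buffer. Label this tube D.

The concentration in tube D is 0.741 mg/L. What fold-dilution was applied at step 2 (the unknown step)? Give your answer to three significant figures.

Step 1: 0.5 mL brought to 6.25 mL → factor 6.25/0.5 = 12.5
Step 2: unknown factor x
Step 3: 0.25 mL + 1.25 mL = 1.5 mL total → factor 1.5/0.25 = 6
Step 4: 0.75 mL brought to 11.25 mL → factor 11.25/0.75 = 15
Product of known-step factors = 1125
Overall factor = 5.00 mg/mL / (0.741 mg/L) = 6747.6
x = 6747.6 / 1125 = 6.00

6.00-fold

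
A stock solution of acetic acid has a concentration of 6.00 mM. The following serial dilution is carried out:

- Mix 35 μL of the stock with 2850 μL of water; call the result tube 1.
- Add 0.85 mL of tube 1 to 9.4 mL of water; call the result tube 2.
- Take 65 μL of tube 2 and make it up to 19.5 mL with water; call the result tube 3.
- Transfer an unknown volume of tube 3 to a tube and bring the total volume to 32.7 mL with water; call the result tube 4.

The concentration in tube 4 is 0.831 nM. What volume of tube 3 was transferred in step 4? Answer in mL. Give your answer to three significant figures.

1.35 mL

Step 1: 35 μL + 2850 μL = 2885 μL total → factor 2885/35 = 82.429
Step 2: 0.85 mL + 9.4 mL = 10.25 mL total → factor 10.25/0.85 = 12.059
Step 3: 65 μL brought to 19.5 mL → factor 19500/65 = 300
Step 4: v brought to 32.7 mL → factor = 32.7 mL/v
Product of known-step factors = 2.982 × 10^5
Overall factor = 6.00 mM / (0.831 nM) = 7.2202 × 10^6
Step-4 factor = 7.2202 × 10^6 / 2.982 × 10^5 = 24.213
v = 32.7 mL / 24.213 = 1.35 mL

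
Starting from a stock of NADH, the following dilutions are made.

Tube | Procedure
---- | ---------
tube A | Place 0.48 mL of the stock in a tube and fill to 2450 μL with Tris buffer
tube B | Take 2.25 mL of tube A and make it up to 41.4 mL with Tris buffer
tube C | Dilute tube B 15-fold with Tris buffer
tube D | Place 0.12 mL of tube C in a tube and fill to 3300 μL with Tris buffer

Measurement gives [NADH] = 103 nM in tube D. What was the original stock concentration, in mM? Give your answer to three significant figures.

Step 1: 0.48 mL brought to 2450 μL → factor 2.45/0.48 = 5.1042
Step 2: 2.25 mL brought to 41.4 mL → factor 41.4/2.25 = 18.4
Step 3: 15-fold → factor 15
Step 4: 0.12 mL brought to 3300 μL → factor 3.3/0.12 = 27.5
Overall dilution factor = 5.1042 × 18.4 × 15 × 27.5 = 38741
Stock = 103 nM × 38741 = 3.990 × 10^6 nM = 3.99 mM

3.99 mM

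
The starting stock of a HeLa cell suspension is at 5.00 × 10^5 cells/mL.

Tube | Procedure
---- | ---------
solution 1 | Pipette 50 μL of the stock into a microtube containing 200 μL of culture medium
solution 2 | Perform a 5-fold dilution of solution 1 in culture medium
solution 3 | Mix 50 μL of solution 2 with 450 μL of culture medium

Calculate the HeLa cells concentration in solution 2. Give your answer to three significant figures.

2.00 × 10^4 cells/mL

Step 1: 50 μL + 200 μL = 250 μL total → factor 250/50 = 5
Step 2: 5-fold → factor 5
Dilution factor through solution 2 = 5 × 5 = 25
[solution 2] = 5.00 × 10^5 cells/mL / 25 = 2.00 × 10^4 cells/mL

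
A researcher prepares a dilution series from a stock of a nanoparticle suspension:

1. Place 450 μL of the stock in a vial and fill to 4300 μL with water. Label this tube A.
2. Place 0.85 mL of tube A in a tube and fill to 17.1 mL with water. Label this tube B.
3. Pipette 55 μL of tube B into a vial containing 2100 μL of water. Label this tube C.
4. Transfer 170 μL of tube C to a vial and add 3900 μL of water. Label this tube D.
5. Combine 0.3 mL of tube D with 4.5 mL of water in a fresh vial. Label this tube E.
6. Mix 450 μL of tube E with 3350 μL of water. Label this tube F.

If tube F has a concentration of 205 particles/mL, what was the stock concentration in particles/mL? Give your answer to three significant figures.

Step 1: 450 μL brought to 4300 μL → factor 4300/450 = 9.5556
Step 2: 0.85 mL brought to 17.1 mL → factor 17.1/0.85 = 20.118
Step 3: 55 μL + 2100 μL = 2155 μL total → factor 2155/55 = 39.182
Step 4: 170 μL + 3900 μL = 4070 μL total → factor 4070/170 = 23.941
Step 5: 0.3 mL + 4.5 mL = 4.8 mL total → factor 4.8/0.3 = 16
Step 6: 450 μL + 3350 μL = 3800 μL total → factor 3800/450 = 8.4444
Overall dilution factor = 9.5556 × 20.118 × 39.182 × 23.941 × 16 × 8.4444 = 2.4364 × 10^7
Stock = 205 particles/mL × 2.4364 × 10^7 = 4.99 × 10^9 particles/mL

4.99 × 10^9 particles/mL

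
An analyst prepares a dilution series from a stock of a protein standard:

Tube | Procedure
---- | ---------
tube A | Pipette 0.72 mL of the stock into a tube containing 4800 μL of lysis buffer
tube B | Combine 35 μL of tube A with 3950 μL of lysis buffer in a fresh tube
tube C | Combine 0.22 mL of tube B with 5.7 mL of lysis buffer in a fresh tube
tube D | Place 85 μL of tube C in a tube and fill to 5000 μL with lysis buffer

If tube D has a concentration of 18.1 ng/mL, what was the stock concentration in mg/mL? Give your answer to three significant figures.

Step 1: 0.72 mL + 4800 μL = 5.52 mL total → factor 5.52/0.72 = 7.6667
Step 2: 35 μL + 3950 μL = 3985 μL total → factor 3985/35 = 113.86
Step 3: 0.22 mL + 5.7 mL = 5.92 mL total → factor 5.92/0.22 = 26.909
Step 4: 85 μL brought to 5000 μL → factor 5000/85 = 58.824
Overall dilution factor = 7.6667 × 113.86 × 26.909 × 58.824 = 1.3817 × 10^6
Stock = 18.1 ng/mL × 1.3817 × 10^6 = 2.501 × 10^7 ng/mL = 25.0 mg/mL

25.0 mg/mL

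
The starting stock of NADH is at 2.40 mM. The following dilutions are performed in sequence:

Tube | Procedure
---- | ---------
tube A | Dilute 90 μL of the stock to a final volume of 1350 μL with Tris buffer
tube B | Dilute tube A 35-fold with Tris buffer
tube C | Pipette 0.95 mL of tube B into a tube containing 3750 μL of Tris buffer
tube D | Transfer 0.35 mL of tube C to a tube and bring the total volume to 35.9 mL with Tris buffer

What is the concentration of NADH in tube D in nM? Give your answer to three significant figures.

9.01 nM

Step 1: 90 μL brought to 1350 μL → factor 1350/90 = 15
Step 2: 35-fold → factor 35
Step 3: 0.95 mL + 3750 μL = 4.7 mL total → factor 4.7/0.95 = 4.9474
Step 4: 0.35 mL brought to 35.9 mL → factor 35.9/0.35 = 102.57
Overall dilution factor = 15 × 35 × 4.9474 × 102.57 = 2.6642 × 10^5
Final = 2.40 mM / 2.6642 × 10^5 = 9.008 × 10^-6 mM = 9.01 nM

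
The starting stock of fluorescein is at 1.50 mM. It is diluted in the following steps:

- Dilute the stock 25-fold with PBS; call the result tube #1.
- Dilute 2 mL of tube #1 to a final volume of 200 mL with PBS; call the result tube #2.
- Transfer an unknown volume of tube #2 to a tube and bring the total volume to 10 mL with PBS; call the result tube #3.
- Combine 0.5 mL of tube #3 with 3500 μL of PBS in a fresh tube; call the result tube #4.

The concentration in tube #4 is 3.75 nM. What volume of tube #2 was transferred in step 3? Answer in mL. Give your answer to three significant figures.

0.500 mL

Step 1: 25-fold → factor 25
Step 2: 2 mL brought to 200 mL → factor 200/2 = 100
Step 3: v brought to 10 mL → factor = 10 mL/v
Step 4: 0.5 mL + 3500 μL = 4 mL total → factor 4/0.5 = 8
Product of known-step factors = 20000
Overall factor = 1.50 mM / (3.75 nM) = 4 × 10^5
Step-3 factor = 4 × 10^5 / 20000 = 20
v = 10 mL / 20 = 0.500 mL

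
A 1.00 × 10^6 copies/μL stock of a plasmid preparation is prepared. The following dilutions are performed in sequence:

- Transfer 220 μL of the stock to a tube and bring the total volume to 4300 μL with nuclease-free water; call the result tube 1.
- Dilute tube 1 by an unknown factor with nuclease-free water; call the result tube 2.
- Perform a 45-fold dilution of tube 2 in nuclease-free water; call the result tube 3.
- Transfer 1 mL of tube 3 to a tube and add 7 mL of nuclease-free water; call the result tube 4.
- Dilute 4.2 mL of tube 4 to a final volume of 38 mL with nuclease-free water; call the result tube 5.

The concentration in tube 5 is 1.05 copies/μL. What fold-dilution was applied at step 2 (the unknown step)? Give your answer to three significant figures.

15.0-fold

Step 1: 220 μL brought to 4300 μL → factor 4300/220 = 19.545
Step 2: unknown factor x
Step 3: 45-fold → factor 45
Step 4: 1 mL + 7 mL = 8 mL total → factor 8/1 = 8
Step 5: 4.2 mL brought to 38 mL → factor 38/4.2 = 9.0476
Product of known-step factors = 63662
Overall factor = 1.00 × 10^6 copies/μL / (1.05 copies/μL) = 9.5238 × 10^5
x = 9.5238 × 10^5 / 63662 = 15.0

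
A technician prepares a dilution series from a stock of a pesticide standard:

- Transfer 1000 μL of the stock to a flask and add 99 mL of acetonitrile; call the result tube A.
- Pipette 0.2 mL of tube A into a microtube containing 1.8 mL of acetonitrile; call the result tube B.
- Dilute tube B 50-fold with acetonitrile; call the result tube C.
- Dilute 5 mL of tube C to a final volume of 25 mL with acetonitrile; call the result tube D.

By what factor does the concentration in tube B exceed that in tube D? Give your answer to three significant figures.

250

Step 1: 1000 μL + 99 mL = 1 × 10^5 μL total → factor 1 × 10^5/1000 = 100
Step 2: 0.2 mL + 1.8 mL = 2 mL total → factor 2/0.2 = 10
Step 3: 50-fold → factor 50
Step 4: 5 mL brought to 25 mL → factor 25/5 = 5
Dilution factor to tube B = 1000; to tube D = 2.5 × 10^5
[tube B]/[tube D] = (factor to tube D)/(factor to tube B) = 2.5 × 10^5/1000 = 250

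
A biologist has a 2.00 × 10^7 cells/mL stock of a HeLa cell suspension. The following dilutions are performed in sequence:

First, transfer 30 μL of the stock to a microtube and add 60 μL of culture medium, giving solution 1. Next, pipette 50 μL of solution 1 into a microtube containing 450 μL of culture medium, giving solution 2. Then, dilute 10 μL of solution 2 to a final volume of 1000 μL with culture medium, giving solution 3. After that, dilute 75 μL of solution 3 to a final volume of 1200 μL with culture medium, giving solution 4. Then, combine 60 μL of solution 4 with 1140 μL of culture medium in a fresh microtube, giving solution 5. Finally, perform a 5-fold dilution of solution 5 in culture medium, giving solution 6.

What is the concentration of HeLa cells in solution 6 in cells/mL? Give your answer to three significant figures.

4.17 cells/mL

Step 1: 30 μL + 60 μL = 90 μL total → factor 90/30 = 3
Step 2: 50 μL + 450 μL = 500 μL total → factor 500/50 = 10
Step 3: 10 μL brought to 1000 μL → factor 1000/10 = 100
Step 4: 75 μL brought to 1200 μL → factor 1200/75 = 16
Step 5: 60 μL + 1140 μL = 1200 μL total → factor 1200/60 = 20
Step 6: 5-fold → factor 5
Overall dilution factor = 3 × 10 × 100 × 16 × 20 × 5 = 4.8 × 10^6
Final = 2.00 × 10^7 cells/mL / 4.8 × 10^6 = 4.17 cells/mL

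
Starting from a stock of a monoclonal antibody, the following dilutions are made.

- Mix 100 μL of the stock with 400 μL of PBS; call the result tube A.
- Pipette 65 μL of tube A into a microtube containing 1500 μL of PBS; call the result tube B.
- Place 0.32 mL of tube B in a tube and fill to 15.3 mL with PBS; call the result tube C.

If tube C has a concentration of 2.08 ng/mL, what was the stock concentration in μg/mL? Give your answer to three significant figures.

12.0 μg/mL

Step 1: 100 μL + 400 μL = 500 μL total → factor 500/100 = 5
Step 2: 65 μL + 1500 μL = 1565 μL total → factor 1565/65 = 24.077
Step 3: 0.32 mL brought to 15.3 mL → factor 15.3/0.32 = 47.812
Overall dilution factor = 5 × 24.077 × 47.812 = 5755.9
Stock = 2.08 ng/mL × 5755.9 = 1.197 × 10^4 ng/mL = 12.0 μg/mL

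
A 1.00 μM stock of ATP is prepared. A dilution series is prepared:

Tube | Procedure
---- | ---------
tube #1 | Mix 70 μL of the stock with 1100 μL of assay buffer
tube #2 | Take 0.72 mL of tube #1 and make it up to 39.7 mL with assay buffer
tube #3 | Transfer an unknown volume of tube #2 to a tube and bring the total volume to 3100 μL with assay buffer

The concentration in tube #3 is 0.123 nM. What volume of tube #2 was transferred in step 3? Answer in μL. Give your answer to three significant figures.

351 μL

Step 1: 70 μL + 1100 μL = 1170 μL total → factor 1170/70 = 16.714
Step 2: 0.72 mL brought to 39.7 mL → factor 39.7/0.72 = 55.139
Step 3: v brought to 3100 μL → factor = 3100 μL/v
Product of known-step factors = 921.61
Overall factor = 1.00 μM / (0.123 nM) = 8130.1
Step-3 factor = 8130.1 / 921.61 = 8.8216
v = 3100 μL / 8.8216 = 351 μL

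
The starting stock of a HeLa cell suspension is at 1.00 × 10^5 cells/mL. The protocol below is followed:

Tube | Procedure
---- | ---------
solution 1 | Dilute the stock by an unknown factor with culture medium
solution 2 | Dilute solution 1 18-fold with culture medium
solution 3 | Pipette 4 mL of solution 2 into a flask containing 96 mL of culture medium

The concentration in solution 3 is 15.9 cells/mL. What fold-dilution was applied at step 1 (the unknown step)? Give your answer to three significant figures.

Step 1: unknown factor x
Step 2: 18-fold → factor 18
Step 3: 4 mL + 96 mL = 100 mL total → factor 100/4 = 25
Product of known-step factors = 450
Overall factor = 1.00 × 10^5 cells/mL / (15.9 cells/mL) = 6289.3
x = 6289.3 / 450 = 14.0

14.0-fold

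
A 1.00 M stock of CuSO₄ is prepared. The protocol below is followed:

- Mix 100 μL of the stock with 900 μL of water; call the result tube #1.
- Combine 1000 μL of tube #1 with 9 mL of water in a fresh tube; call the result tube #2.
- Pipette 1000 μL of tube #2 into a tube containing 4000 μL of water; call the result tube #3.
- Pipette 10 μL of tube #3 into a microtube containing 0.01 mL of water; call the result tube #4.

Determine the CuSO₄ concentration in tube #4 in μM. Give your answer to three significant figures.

Step 1: 100 μL + 900 μL = 1000 μL total → factor 1000/100 = 10
Step 2: 1000 μL + 9 mL = 10000 μL total → factor 10000/1000 = 10
Step 3: 1000 μL + 4000 μL = 5000 μL total → factor 5000/1000 = 5
Step 4: 10 μL + 0.01 mL = 20 μL total → factor 20/10 = 2
Overall dilution factor = 10 × 10 × 5 × 2 = 1000
Final = 1.00 M / 1000 = 0.001000 M = 1.00 × 10^3 μM

1.00 × 10^3 μM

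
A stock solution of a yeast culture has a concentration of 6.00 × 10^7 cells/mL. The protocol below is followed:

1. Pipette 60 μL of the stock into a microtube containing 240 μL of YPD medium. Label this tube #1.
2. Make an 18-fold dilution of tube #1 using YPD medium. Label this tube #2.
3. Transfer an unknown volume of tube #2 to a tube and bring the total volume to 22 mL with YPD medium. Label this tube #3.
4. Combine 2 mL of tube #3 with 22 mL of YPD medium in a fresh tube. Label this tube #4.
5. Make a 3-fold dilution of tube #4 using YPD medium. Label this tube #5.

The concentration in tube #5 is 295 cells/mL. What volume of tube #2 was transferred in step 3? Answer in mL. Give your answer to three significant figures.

0.350 mL

Step 1: 60 μL + 240 μL = 300 μL total → factor 300/60 = 5
Step 2: 18-fold → factor 18
Step 3: v brought to 22 mL → factor = 22 mL/v
Step 4: 2 mL + 22 mL = 24 mL total → factor 24/2 = 12
Step 5: 3-fold → factor 3
Product of known-step factors = 3240
Overall factor = 6.00 × 10^7 cells/mL / (295 cells/mL) = 2.0339 × 10^5
Step-3 factor = 2.0339 × 10^5 / 3240 = 62.775
v = 22 mL / 62.775 = 0.350 mL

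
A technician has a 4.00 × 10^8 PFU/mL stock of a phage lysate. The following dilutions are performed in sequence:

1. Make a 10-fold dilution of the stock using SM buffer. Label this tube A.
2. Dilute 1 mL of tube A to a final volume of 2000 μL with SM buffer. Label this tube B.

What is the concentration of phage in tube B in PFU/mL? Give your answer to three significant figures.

2.00 × 10^7 PFU/mL

Step 1: 10-fold → factor 10
Step 2: 1 mL brought to 2000 μL → factor 2/1 = 2
Overall dilution factor = 10 × 2 = 20
Final = 4.00 × 10^8 PFU/mL / 20 = 2.00 × 10^7 PFU/mL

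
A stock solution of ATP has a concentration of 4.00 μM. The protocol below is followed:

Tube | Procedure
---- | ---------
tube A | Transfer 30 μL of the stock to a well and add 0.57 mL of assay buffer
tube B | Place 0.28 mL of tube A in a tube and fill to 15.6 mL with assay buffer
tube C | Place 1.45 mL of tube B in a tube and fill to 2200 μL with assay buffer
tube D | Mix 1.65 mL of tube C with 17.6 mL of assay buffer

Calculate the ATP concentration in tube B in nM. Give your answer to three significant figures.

Step 1: 30 μL + 0.57 mL = 600 μL total → factor 600/30 = 20
Step 2: 0.28 mL brought to 15.6 mL → factor 15.6/0.28 = 55.714
Dilution factor through tube B = 20 × 55.714 = 1114.3
[tube B] = 4.00 μM / 1114.3 = 0.003590 μM = 3.59 nM

3.59 nM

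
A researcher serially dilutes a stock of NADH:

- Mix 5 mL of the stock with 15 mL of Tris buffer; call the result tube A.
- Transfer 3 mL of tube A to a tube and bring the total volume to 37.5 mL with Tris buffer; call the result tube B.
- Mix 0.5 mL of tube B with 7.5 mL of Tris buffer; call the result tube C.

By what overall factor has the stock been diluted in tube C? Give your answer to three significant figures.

800

Step 1: 5 mL + 15 mL = 20 mL total → factor 20/5 = 4
Step 2: 3 mL brought to 37.5 mL → factor 37.5/3 = 12.5
Step 3: 0.5 mL + 7.5 mL = 8 mL total → factor 8/0.5 = 16
Overall dilution factor = 4 × 12.5 × 16 = 800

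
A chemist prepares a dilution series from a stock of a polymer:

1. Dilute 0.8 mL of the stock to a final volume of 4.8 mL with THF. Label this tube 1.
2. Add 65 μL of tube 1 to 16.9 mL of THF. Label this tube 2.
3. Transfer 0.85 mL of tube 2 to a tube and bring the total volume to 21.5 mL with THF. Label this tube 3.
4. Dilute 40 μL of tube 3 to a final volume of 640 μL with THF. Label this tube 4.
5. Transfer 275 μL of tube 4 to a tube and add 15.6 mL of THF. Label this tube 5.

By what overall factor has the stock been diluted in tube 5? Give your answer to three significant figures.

Step 1: 0.8 mL brought to 4.8 mL → factor 4.8/0.8 = 6
Step 2: 65 μL + 16.9 mL = 16965 μL total → factor 16965/65 = 261
Step 3: 0.85 mL brought to 21.5 mL → factor 21.5/0.85 = 25.294
Step 4: 40 μL brought to 640 μL → factor 640/40 = 16
Step 5: 275 μL + 15.6 mL = 15875 μL total → factor 15875/275 = 57.727
Overall dilution factor = 6 × 261 × 25.294 × 16 × 57.727 = 3.6586 × 10^7

3.66 × 10^7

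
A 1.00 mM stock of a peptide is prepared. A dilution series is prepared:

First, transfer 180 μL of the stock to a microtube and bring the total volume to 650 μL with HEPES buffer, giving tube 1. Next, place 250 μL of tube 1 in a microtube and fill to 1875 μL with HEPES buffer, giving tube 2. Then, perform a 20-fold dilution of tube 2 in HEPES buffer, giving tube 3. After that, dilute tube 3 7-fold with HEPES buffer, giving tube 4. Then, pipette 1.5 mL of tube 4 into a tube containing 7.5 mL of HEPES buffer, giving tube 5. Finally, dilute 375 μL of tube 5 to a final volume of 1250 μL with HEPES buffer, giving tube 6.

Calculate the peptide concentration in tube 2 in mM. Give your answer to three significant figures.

Step 1: 180 μL brought to 650 μL → factor 650/180 = 3.6111
Step 2: 250 μL brought to 1875 μL → factor 1875/250 = 7.5
Dilution factor through tube 2 = 3.6111 × 7.5 = 27.083
[tube 2] = 1.00 mM / 27.083 = 0.0369 mM

0.0369 mM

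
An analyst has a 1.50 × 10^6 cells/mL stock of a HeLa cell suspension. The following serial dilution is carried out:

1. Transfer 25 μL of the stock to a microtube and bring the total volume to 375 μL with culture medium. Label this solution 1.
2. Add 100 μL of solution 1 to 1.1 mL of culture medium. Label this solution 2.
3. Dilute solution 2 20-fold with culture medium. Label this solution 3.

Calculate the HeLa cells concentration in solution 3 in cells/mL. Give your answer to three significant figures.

417 cells/mL

Step 1: 25 μL brought to 375 μL → factor 375/25 = 15
Step 2: 100 μL + 1.1 mL = 1200 μL total → factor 1200/100 = 12
Step 3: 20-fold → factor 20
Dilution factor through solution 3 = 15 × 12 × 20 = 3600
[solution 3] = 1.50 × 10^6 cells/mL / 3600 = 417 cells/mL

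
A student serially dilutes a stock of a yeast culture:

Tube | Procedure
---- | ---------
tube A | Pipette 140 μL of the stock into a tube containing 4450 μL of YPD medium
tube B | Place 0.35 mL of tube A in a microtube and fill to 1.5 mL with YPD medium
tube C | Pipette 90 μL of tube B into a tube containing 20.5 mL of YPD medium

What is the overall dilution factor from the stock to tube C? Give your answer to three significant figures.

3.21 × 10^4

Step 1: 140 μL + 4450 μL = 4590 μL total → factor 4590/140 = 32.786
Step 2: 0.35 mL brought to 1.5 mL → factor 1.5/0.35 = 4.2857
Step 3: 90 μL + 20.5 mL = 20590 μL total → factor 20590/90 = 228.78
Overall dilution factor = 32.786 × 4.2857 × 228.78 = 32146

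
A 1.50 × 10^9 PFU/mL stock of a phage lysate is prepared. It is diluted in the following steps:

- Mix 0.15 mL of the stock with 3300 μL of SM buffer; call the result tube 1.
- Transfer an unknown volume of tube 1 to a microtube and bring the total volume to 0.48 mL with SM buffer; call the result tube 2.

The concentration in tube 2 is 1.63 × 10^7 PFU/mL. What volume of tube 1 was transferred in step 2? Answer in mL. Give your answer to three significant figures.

0.120 mL

Step 1: 0.15 mL + 3300 μL = 3.45 mL total → factor 3.45/0.15 = 23
Step 2: v brought to 0.48 mL → factor = 0.48 mL/v
Product of known-step factors = 23
Overall factor = 1.50 × 10^9 PFU/mL / (1.63 × 10^7 PFU/mL) = 92.025
Step-2 factor = 92.025 / 23 = 4.0011
v = 0.48 mL / 4.0011 = 0.120 mL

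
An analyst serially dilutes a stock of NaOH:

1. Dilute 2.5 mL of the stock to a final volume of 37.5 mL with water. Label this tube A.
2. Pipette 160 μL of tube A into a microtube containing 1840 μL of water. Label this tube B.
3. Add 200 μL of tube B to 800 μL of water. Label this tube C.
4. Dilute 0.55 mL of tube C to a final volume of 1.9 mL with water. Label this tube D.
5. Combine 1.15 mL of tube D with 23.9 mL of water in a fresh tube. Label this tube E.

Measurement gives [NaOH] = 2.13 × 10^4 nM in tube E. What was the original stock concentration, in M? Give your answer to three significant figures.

1.50 M

Step 1: 2.5 mL brought to 37.5 mL → factor 37.5/2.5 = 15
Step 2: 160 μL + 1840 μL = 2000 μL total → factor 2000/160 = 12.5
Step 3: 200 μL + 800 μL = 1000 μL total → factor 1000/200 = 5
Step 4: 0.55 mL brought to 1.9 mL → factor 1.9/0.55 = 3.4545
Step 5: 1.15 mL + 23.9 mL = 25.05 mL total → factor 25.05/1.15 = 21.783
Overall dilution factor = 15 × 12.5 × 5 × 3.4545 × 21.783 = 70546
Stock = 2.13 × 10^4 nM × 70546 = 1.503 × 10^9 nM = 1.50 M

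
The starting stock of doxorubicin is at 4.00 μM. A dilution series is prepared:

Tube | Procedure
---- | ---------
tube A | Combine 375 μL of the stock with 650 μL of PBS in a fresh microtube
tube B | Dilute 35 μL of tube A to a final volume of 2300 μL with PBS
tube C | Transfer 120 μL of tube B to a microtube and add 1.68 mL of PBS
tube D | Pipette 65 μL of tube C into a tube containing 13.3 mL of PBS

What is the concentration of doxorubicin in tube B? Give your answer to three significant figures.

Step 1: 375 μL + 650 μL = 1025 μL total → factor 1025/375 = 2.7333
Step 2: 35 μL brought to 2300 μL → factor 2300/35 = 65.714
Dilution factor through tube B = 2.7333 × 65.714 = 179.62
[tube B] = 4.00 μM / 179.62 = 0.0223 μM

0.0223 μM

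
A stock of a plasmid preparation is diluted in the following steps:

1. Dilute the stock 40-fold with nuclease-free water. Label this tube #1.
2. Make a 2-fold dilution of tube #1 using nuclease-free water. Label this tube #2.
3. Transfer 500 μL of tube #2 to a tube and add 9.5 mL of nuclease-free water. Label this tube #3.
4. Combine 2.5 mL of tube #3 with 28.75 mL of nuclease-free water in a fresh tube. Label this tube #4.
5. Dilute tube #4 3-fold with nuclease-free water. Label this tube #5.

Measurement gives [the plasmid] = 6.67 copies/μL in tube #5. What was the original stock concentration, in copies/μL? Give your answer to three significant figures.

Step 1: 40-fold → factor 40
Step 2: 2-fold → factor 2
Step 3: 500 μL + 9.5 mL = 10000 μL total → factor 10000/500 = 20
Step 4: 2.5 mL + 28.75 mL = 31.25 mL total → factor 31.25/2.5 = 12.5
Step 5: 3-fold → factor 3
Overall dilution factor = 40 × 2 × 20 × 12.5 × 3 = 60000
Stock = 6.67 copies/μL × 60000 = 4.00 × 10^5 copies/μL

4.00 × 10^5 copies/μL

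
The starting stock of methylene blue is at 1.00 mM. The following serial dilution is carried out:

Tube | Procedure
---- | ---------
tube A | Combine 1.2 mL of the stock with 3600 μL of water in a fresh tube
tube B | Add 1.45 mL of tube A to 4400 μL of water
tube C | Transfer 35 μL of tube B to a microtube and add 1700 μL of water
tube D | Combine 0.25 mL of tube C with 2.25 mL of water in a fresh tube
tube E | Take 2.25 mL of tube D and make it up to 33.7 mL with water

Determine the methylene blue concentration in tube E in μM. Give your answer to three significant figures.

0.00835 μM

Step 1: 1.2 mL + 3600 μL = 4.8 mL total → factor 4.8/1.2 = 4
Step 2: 1.45 mL + 4400 μL = 5.85 mL total → factor 5.85/1.45 = 4.0345
Step 3: 35 μL + 1700 μL = 1735 μL total → factor 1735/35 = 49.571
Step 4: 0.25 mL + 2.25 mL = 2.5 mL total → factor 2.5/0.25 = 10
Step 5: 2.25 mL brought to 33.7 mL → factor 33.7/2.25 = 14.978
Overall dilution factor = 4 × 4.0345 × 49.571 × 10 × 14.978 = 1.1982 × 10^5
Final = 1.00 mM / 1.1982 × 10^5 = 8.346 × 10^-6 mM = 0.00835 μM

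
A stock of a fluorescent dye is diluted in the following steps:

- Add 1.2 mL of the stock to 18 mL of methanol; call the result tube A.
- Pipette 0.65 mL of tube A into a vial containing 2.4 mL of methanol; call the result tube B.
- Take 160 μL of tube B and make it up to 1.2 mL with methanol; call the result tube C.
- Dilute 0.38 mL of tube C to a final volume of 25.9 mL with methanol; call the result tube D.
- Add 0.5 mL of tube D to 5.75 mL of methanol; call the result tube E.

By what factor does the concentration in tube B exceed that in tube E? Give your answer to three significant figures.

Step 1: 1.2 mL + 18 mL = 19.2 mL total → factor 19.2/1.2 = 16
Step 2: 0.65 mL + 2.4 mL = 3.05 mL total → factor 3.05/0.65 = 4.6923
Step 3: 160 μL brought to 1.2 mL → factor 1200/160 = 7.5
Step 4: 0.38 mL brought to 25.9 mL → factor 25.9/0.38 = 68.158
Step 5: 0.5 mL + 5.75 mL = 6.25 mL total → factor 6.25/0.5 = 12.5
Dilution factor to tube B = 75.077; to tube E = 4.7973 × 10^5
[tube B]/[tube E] = (factor to tube E)/(factor to tube B) = 4.7973 × 10^5/75.077 = 6.39 × 10^3

6.39 × 10^3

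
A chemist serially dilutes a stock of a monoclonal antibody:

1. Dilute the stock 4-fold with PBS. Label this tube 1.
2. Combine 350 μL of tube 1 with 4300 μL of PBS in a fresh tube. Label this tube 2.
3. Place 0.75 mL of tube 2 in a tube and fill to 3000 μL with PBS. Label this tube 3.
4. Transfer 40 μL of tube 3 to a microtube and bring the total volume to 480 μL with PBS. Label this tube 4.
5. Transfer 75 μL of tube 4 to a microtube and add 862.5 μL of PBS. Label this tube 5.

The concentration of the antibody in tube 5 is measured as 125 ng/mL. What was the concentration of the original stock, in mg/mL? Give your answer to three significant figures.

Step 1: 4-fold → factor 4
Step 2: 350 μL + 4300 μL = 4650 μL total → factor 4650/350 = 13.286
Step 3: 0.75 mL brought to 3000 μL → factor 3/0.75 = 4
Step 4: 40 μL brought to 480 μL → factor 480/40 = 12
Step 5: 75 μL + 862.5 μL = 937.5 μL total → factor 937.5/75 = 12.5
Overall dilution factor = 4 × 13.286 × 4 × 12 × 12.5 = 31886
Stock = 125 ng/mL × 31886 = 3.986 × 10^6 ng/mL = 3.99 mg/mL

3.99 mg/mL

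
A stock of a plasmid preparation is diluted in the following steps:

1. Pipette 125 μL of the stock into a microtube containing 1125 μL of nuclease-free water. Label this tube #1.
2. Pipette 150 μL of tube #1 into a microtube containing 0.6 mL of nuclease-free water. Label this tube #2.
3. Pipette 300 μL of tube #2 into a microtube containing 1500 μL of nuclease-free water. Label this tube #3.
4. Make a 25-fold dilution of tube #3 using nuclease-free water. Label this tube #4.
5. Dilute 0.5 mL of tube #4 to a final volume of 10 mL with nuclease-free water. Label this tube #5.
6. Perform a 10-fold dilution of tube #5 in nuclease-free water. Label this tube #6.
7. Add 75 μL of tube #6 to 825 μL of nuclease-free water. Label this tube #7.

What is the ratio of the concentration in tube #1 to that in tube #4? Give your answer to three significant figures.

750

Step 1: 125 μL + 1125 μL = 1250 μL total → factor 1250/125 = 10
Step 2: 150 μL + 0.6 mL = 750 μL total → factor 750/150 = 5
Step 3: 300 μL + 1500 μL = 1800 μL total → factor 1800/300 = 6
Step 4: 25-fold → factor 25
Dilution factor to tube #1 = 10; to tube #4 = 7500
[tube #1]/[tube #4] = (factor to tube #4)/(factor to tube #1) = 7500/10 = 750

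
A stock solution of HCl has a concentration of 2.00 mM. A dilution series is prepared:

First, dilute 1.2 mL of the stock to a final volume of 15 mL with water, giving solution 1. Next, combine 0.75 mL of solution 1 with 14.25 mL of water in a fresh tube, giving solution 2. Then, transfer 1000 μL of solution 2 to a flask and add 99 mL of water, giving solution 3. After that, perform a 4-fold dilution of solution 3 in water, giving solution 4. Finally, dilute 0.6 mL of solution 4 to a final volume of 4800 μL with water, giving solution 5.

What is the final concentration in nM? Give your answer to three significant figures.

2.50 nM

Step 1: 1.2 mL brought to 15 mL → factor 15/1.2 = 12.5
Step 2: 0.75 mL + 14.25 mL = 15 mL total → factor 15/0.75 = 20
Step 3: 1000 μL + 99 mL = 1 × 10^5 μL total → factor 1 × 10^5/1000 = 100
Step 4: 4-fold → factor 4
Step 5: 0.6 mL brought to 4800 μL → factor 4.8/0.6 = 8
Overall dilution factor = 12.5 × 20 × 100 × 4 × 8 = 8 × 10^5
Final = 2.00 mM / 8 × 10^5 = 2.500 × 10^-6 mM = 2.50 nM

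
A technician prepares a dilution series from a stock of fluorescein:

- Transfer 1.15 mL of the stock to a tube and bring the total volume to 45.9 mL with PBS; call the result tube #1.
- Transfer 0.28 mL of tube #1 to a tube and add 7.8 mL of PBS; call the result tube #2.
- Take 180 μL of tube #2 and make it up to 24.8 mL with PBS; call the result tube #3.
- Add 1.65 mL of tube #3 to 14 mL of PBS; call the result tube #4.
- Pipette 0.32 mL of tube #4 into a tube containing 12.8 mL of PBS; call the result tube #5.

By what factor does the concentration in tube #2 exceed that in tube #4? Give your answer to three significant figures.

1.31 × 10^3

Step 1: 1.15 mL brought to 45.9 mL → factor 45.9/1.15 = 39.913
Step 2: 0.28 mL + 7.8 mL = 8.08 mL total → factor 8.08/0.28 = 28.857
Step 3: 180 μL brought to 24.8 mL → factor 24800/180 = 137.78
Step 4: 1.65 mL + 14 mL = 15.65 mL total → factor 15.65/1.65 = 9.4848
Dilution factor to tube #2 = 1151.8; to tube #4 = 1.5051 × 10^6
[tube #2]/[tube #4] = (factor to tube #4)/(factor to tube #2) = 1.5051 × 10^6/1151.8 = 1.31 × 10^3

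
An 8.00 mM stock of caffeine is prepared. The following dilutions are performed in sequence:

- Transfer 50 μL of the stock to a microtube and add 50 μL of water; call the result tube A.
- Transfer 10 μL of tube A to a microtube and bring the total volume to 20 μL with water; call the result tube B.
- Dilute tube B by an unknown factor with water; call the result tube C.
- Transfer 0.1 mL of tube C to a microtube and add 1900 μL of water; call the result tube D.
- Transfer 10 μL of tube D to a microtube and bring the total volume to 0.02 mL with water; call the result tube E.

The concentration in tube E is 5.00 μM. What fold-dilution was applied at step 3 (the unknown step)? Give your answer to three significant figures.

Step 1: 50 μL + 50 μL = 100 μL total → factor 100/50 = 2
Step 2: 10 μL brought to 20 μL → factor 20/10 = 2
Step 3: unknown factor x
Step 4: 0.1 mL + 1900 μL = 2 mL total → factor 2/0.1 = 20
Step 5: 10 μL brought to 0.02 mL → factor 20/10 = 2
Product of known-step factors = 160
Overall factor = 8.00 mM / (5.00 μM) = 1600
x = 1600 / 160 = 10.0

10.0-fold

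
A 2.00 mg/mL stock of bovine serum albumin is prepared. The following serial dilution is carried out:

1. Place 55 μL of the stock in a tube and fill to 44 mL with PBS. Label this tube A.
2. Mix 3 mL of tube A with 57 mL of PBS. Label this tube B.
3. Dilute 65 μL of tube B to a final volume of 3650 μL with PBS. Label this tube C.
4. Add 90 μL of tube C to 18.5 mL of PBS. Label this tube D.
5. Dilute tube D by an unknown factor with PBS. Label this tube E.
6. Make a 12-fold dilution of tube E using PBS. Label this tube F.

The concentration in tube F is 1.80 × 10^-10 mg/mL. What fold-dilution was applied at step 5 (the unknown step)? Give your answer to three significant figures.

Step 1: 55 μL brought to 44 mL → factor 44000/55 = 800
Step 2: 3 mL + 57 mL = 60 mL total → factor 60/3 = 20
Step 3: 65 μL brought to 3650 μL → factor 3650/65 = 56.154
Step 4: 90 μL + 18.5 mL = 18590 μL total → factor 18590/90 = 206.56
Step 5: unknown factor x
Step 6: 12-fold → factor 12
Product of known-step factors = 2.227 × 10^9
Overall factor = 2.00 mg/mL / (1.80 × 10^-10 mg/mL) = 1.1111 × 10^10
x = 1.1111 × 10^10 / 2.227 × 10^9 = 4.99

4.99-fold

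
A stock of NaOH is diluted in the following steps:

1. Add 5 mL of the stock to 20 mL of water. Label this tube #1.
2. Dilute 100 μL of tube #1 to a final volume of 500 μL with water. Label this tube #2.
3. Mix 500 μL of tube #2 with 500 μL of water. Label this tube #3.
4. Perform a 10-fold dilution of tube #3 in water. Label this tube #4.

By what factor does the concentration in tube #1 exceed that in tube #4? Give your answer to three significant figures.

100

Step 1: 5 mL + 20 mL = 25 mL total → factor 25/5 = 5
Step 2: 100 μL brought to 500 μL → factor 500/100 = 5
Step 3: 500 μL + 500 μL = 1000 μL total → factor 1000/500 = 2
Step 4: 10-fold → factor 10
Dilution factor to tube #1 = 5; to tube #4 = 500
[tube #1]/[tube #4] = (factor to tube #4)/(factor to tube #1) = 500/5 = 100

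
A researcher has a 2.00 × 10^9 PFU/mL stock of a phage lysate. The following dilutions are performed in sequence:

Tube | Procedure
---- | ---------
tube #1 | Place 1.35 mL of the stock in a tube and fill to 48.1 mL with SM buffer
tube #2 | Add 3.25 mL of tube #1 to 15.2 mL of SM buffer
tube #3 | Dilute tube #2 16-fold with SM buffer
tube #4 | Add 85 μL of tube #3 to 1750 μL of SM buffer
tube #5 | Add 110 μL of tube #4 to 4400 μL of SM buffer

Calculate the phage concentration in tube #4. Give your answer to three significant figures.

2.86 × 10^4 PFU/mL

Step 1: 1.35 mL brought to 48.1 mL → factor 48.1/1.35 = 35.63
Step 2: 3.25 mL + 15.2 mL = 18.45 mL total → factor 18.45/3.25 = 5.6769
Step 3: 16-fold → factor 16
Step 4: 85 μL + 1750 μL = 1835 μL total → factor 1835/85 = 21.588
Dilution factor through tube #4 = 35.63 × 5.6769 × 16 × 21.588 = 69865
[tube #4] = 2.00 × 10^9 PFU/mL / 69865 = 2.86 × 10^4 PFU/mL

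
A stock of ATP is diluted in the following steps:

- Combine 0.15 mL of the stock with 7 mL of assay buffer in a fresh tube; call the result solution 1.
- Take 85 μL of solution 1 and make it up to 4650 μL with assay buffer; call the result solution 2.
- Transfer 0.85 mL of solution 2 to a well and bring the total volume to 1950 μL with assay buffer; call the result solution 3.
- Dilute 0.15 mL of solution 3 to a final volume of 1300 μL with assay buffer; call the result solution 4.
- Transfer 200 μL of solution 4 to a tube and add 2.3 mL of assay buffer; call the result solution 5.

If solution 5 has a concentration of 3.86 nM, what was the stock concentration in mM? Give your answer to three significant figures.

2.50 mM

Step 1: 0.15 mL + 7 mL = 7.15 mL total → factor 7.15/0.15 = 47.667
Step 2: 85 μL brought to 4650 μL → factor 4650/85 = 54.706
Step 3: 0.85 mL brought to 1950 μL → factor 1.95/0.85 = 2.2941
Step 4: 0.15 mL brought to 1300 μL → factor 1.3/0.15 = 8.6667
Step 5: 200 μL + 2.3 mL = 2500 μL total → factor 2500/200 = 12.5
Overall dilution factor = 47.667 × 54.706 × 2.2941 × 8.6667 × 12.5 = 6.4808 × 10^5
Stock = 3.86 nM × 6.4808 × 10^5 = 2.502 × 10^6 nM = 2.50 mM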